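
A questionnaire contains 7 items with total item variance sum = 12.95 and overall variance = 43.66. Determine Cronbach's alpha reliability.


alpha = (k/(k-1)) * (1 - sum(si^2)/s_total^2)
= (7/6) * (1 - 12.95/43.66)
alpha = 0.8206

0.8206


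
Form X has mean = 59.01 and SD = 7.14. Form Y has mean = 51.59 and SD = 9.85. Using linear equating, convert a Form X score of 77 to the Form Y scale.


slope = SD_Y / SD_X = 9.85 / 7.14 ~ 1.3796
intercept = mean_Y - slope * mean_X = 51.59 - (9.85 / 7.14) * 59.01 ~ -29.8174
Y = slope * X + intercept. To avoid rounding drift from the rounded slope/intercept, evaluate the equivalent form Y = mean_Y + SD_Y * (X - mean_X) / SD_X at full precision:
Y = 51.59 + 9.85 * (77 - 59.01) / 7.14
Y = 51.59 + 9.85 * 17.99 / 7.14
Y = 51.59 + 177.2015 / 7.14
Y = 51.59 + 24.8181
Y = 76.4081

76.4081


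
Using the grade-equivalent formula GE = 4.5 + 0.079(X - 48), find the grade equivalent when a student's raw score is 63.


raw - median = 63 - 48 = 15
slope * diff = 0.079 * 15 = 1.185
GE = 4.5 + 1.185
GE = 5.685

5.685


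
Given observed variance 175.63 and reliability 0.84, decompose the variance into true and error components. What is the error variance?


var_true = rxx * var_obs = 0.84 * 175.63 = 147.5292
var_error = var_obs - var_true
var_error = 175.63 - 147.5292
var_error = 28.1008

28.1008


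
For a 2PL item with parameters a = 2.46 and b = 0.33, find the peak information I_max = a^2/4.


For 2PL, max info at theta = b = 0.33
I_max = a^2 / 4 = 2.46^2 / 4
= 6.0516 / 4
I_max = 1.5129

1.5129


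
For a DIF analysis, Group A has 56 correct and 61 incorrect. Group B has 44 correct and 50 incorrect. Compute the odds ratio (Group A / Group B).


Odds_A = 56/61 = 0.918
Odds_B = 44/50 = 0.88
OR = Odds_A / Odds_B = 0.918 / 0.88
Exactly, OR = (56 * 50) / (61 * 44) = 2800 / 2684
OR = 1.0432

1.0432


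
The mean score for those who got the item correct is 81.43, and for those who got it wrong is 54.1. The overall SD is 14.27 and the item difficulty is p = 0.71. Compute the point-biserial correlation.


q = 1 - p = 0.29
rpb = ((M1 - M0) / SD) * sqrt(p * q)
rpb = ((81.43 - 54.1) / 14.27) * sqrt(0.71 * 0.29)
rpb = 0.869

0.869


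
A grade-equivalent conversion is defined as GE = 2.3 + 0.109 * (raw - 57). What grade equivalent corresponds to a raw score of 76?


raw - median = 76 - 57 = 19
slope * diff = 0.109 * 19 = 2.071
GE = 2.3 + 2.071
GE = 4.371

4.371


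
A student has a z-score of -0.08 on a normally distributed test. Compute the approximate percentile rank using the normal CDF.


CDF(z) = 0.5 * (1 + erf(z/sqrt(2)))
erf(-0.0566) = -0.0638
CDF = 0.4681
Percentile rank = 0.4681 * 100 = 46.81

46.81


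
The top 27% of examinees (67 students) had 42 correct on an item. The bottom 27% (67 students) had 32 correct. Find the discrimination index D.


p_upper = 42/67 = 0.6269
p_lower = 32/67 = 0.4776
D = 0.6269 - 0.4776 = 0.1493

0.1493


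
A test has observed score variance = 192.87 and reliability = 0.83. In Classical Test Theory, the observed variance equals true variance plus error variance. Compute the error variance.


var_true = rxx * var_obs = 0.83 * 192.87 = 160.0821
var_error = var_obs - var_true
var_error = 192.87 - 160.0821
var_error = 32.7879

32.7879


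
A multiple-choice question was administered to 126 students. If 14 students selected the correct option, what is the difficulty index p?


Item difficulty p = number correct / total examinees
p = 14 / 126
p = 0.1111

0.1111


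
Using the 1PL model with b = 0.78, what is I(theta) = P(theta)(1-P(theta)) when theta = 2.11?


P = 1/(1+exp(-(2.11-0.78))) = 0.7908
I = P*(1-P) = 0.7908 * 0.2092
I = 0.1654

0.1654


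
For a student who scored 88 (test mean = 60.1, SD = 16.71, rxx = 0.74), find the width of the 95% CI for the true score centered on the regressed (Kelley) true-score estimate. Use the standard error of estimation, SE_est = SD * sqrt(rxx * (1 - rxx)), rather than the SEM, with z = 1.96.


True score estimate = 0.74*88 + 0.26*60.1 = 80.746
SE_est = SD * sqrt(rxx * (1 - rxx)) = 16.71 * sqrt(0.74 * 0.26) = 16.71 * sqrt(0.1924) = 7.329578
CI = T_est +/- z * SE_est, so width = 2 * z * SE_est = 2 * 1.96 * 7.329578
Width = 28.7319

28.7319


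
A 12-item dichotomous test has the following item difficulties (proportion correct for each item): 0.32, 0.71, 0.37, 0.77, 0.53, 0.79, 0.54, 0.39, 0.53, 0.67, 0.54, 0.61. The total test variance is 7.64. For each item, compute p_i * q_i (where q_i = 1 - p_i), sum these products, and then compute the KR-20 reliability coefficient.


For each item, compute p_i * q_i:
  Item 1: 0.32 * 0.68 = 0.2176
  Item 2: 0.71 * 0.29 = 0.2059
  Item 3: 0.37 * 0.63 = 0.2331
  Item 4: 0.77 * 0.23 = 0.1771
  Item 5: 0.53 * 0.47 = 0.2491
  Item 6: 0.79 * 0.21 = 0.1659
  Item 7: 0.54 * 0.46 = 0.2484
  Item 8: 0.39 * 0.61 = 0.2379
  Item 9: 0.53 * 0.47 = 0.2491
  Item 10: 0.67 * 0.33 = 0.2211
  Item 11: 0.54 * 0.46 = 0.2484
  Item 12: 0.61 * 0.39 = 0.2379
Sum(p_i * q_i) = 0.2176 + 0.2059 + 0.2331 + 0.1771 + 0.2491 + 0.1659 + 0.2484 + 0.2379 + 0.2491 + 0.2211 + 0.2484 + 0.2379 = 2.6915
KR-20 = (k/(k-1)) * (1 - Sum(p_i*q_i) / Var_total)
= (12/11) * (1 - 2.6915/7.64)
= 1.0909 * 0.6477
KR-20 = 0.7066

0.7066


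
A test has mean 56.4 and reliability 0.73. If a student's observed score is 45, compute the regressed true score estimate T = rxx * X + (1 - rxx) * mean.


T_est = rxx * X + (1 - rxx) * mean
T_est = 0.73 * 45 + 0.27 * 56.4
T_est = 32.85 + 15.228
T_est = 48.078

48.078


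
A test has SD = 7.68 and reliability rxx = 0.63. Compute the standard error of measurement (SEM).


SEM = SD * sqrt(1 - rxx)
SEM = 7.68 * sqrt(1 - 0.63)
SEM = 7.68 * sqrt(0.37) = 7.68 * 0.608276
SEM = 4.6716

4.6716


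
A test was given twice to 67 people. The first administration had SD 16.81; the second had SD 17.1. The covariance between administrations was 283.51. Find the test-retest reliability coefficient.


r = cov(X,Y) / (SD_X * SD_Y)
r = 283.51 / (16.81 * 17.1)
r = 283.51 / 287.451
r = 0.9863

0.9863


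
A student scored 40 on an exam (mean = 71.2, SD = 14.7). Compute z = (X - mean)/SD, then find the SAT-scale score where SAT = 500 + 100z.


z = (X - mean) / SD = (40 - 71.2) / 14.7
z = -31.2 / 14.7
z = -2.1224
SAT-scale = SAT = 500 + 100z
Carry z at full precision (z = -31.2 / 14.7) into the conversion:
SAT-scale = 500 + 100 * (-31.2 / 14.7) = 500 + -3120 / 14.7
SAT-scale = 500 + -212.2449
SAT-scale = 287.7551

287.7551


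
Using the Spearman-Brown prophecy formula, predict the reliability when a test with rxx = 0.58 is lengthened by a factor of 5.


r_new = (n * rxx) / (1 + (n-1) * rxx)
r_new = (5 * 0.58) / (1 + 4 * 0.58)
r_new = 2.9 / 3.32
r_new = 0.8735

0.8735


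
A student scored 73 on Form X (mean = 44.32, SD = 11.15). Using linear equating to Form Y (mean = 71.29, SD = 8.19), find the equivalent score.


slope = SD_Y / SD_X = 8.19 / 11.15 ~ 0.7345
intercept = mean_Y - slope * mean_X = 71.29 - (8.19 / 11.15) * 44.32 ~ 38.7357
Y = slope * X + intercept. To avoid rounding drift from the rounded slope/intercept, evaluate the equivalent form Y = mean_Y + SD_Y * (X - mean_X) / SD_X at full precision:
Y = 71.29 + 8.19 * (73 - 44.32) / 11.15
Y = 71.29 + 8.19 * 28.68 / 11.15
Y = 71.29 + 234.8892 / 11.15
Y = 71.29 + 21.0663
Y = 92.3563

92.3563


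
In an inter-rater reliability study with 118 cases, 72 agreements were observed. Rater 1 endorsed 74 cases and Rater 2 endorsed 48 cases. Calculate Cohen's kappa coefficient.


P_o = 72/118 = 0.610169
P_e = (74*48 + 44*70) / 13924 = 0.4763
kappa = (P_o - P_e) / (1 - P_e)
kappa = (0.610169 - 0.4763) / (1 - 0.4763)
kappa = 0.2556

0.2556


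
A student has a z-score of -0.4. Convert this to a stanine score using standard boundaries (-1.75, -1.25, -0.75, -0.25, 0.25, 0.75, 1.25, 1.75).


Stanine boundaries: [-1.75, -1.25, -0.75, -0.25, 0.25, 0.75, 1.25, 1.75]
z = -0.4
Check each boundary:
  z >= -1.75 -> could be stanine 2
  z >= -1.25 -> could be stanine 3
  z >= -0.75 -> could be stanine 4
  z < -0.25
  z < 0.25
  z < 0.75
  z < 1.25
  z < 1.75
Highest qualifying boundary gives stanine = 4

4


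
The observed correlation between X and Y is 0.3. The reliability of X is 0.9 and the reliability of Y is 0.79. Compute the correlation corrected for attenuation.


r_corrected = rxy / sqrt(rxx * ryy)
= 0.3 / sqrt(0.9 * 0.79)
= 0.3 / sqrt(0.711)
= 0.3 / 0.843208
r_corrected = 0.3558

0.3558


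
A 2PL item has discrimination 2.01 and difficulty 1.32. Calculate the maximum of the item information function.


For 2PL, max info at theta = b = 1.32
I_max = a^2 / 4 = 2.01^2 / 4
= 4.0401 / 4
I_max = 1.01

1.01


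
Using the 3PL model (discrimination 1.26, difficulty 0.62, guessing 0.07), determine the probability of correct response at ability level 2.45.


logit = 1.26*(2.45 - 0.62) = 2.3058
P* = 1/(1 + exp(-2.3058)) = 0.9094
P = 0.07 + (1 - 0.07) * 0.9094
P = 0.9157

0.9157


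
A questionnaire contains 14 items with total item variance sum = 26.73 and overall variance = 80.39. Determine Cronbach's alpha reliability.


alpha = (k/(k-1)) * (1 - sum(si^2)/s_total^2)
= (14/13) * (1 - 26.73/80.39)
alpha = 0.7188

0.7188


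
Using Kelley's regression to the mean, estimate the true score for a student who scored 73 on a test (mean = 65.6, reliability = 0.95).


T_est = rxx * X + (1 - rxx) * mean
T_est = 0.95 * 73 + 0.05 * 65.6
T_est = 69.35 + 3.28
T_est = 72.63

72.63


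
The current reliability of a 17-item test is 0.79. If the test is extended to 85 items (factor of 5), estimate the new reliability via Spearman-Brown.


r_new = (n * rxx) / (1 + (n-1) * rxx)
r_new = (5 * 0.79) / (1 + 4 * 0.79)
r_new = 3.95 / 4.16
r_new = 0.9495

0.9495


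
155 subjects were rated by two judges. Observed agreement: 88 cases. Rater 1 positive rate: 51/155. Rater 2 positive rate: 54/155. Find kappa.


P_o = 88/155 = 0.567742
P_e = (51*54 + 104*101) / 24025 = 0.551842
kappa = (P_o - P_e) / (1 - P_e)
kappa = (0.567742 - 0.551842) / (1 - 0.551842)
kappa = 0.0355

0.0355


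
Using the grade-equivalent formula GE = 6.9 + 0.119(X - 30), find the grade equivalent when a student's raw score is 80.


raw - median = 80 - 30 = 50
slope * diff = 0.119 * 50 = 5.95
GE = 6.9 + 5.95
GE = 12.85

12.85


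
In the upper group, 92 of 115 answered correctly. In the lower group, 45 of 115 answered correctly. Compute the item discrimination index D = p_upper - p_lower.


p_upper = 92/115 = 0.8
p_lower = 45/115 = 0.3913
D = 0.8 - 0.3913 = 0.4087

0.4087


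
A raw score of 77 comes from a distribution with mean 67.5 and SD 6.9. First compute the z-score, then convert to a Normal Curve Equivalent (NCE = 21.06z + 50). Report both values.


z = (X - mean) / SD = (77 - 67.5) / 6.9
z = 9.5 / 6.9
z = 1.3768
NCE = NCE = 21.06z + 50
Carry z at full precision (z = 9.5 / 6.9) into the conversion:
NCE = 21.06 * (9.5 / 6.9) + 50 = 200.07 / 6.9 + 50
NCE = 28.9957 + 50
NCE = 78.9957

78.9957


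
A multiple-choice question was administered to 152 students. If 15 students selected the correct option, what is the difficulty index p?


Item difficulty p = number correct / total examinees
p = 15 / 152
p = 0.0987

0.0987


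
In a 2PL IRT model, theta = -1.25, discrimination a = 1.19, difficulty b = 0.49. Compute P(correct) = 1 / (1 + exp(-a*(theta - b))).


a*(theta - b) = 1.19 * (-1.25 - 0.49) = -2.0706
exp(--2.0706) = 7.9296
P = 1 / (1 + 7.9296)
P = 0.112

0.112


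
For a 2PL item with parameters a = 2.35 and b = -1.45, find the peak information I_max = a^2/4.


For 2PL, max info at theta = b = -1.45
I_max = a^2 / 4 = 2.35^2 / 4
= 5.5225 / 4
I_max = 1.3806

1.3806


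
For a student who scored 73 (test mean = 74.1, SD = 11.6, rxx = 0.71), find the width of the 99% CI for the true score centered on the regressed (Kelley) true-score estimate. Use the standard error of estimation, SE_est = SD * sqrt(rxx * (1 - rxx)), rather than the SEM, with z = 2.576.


True score estimate = 0.71*73 + 0.29*74.1 = 73.319
SE_est = SD * sqrt(rxx * (1 - rxx)) = 11.6 * sqrt(0.71 * 0.29) = 11.6 * sqrt(0.2059) = 5.26364
CI = T_est +/- z * SE_est, so width = 2 * z * SE_est = 2 * 2.576 * 5.26364
Width = 27.1183

27.1183


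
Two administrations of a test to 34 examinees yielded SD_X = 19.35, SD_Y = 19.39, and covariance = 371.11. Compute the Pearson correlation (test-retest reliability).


r = cov(X,Y) / (SD_X * SD_Y)
r = 371.11 / (19.35 * 19.39)
r = 371.11 / 375.1965
r = 0.9891

0.9891


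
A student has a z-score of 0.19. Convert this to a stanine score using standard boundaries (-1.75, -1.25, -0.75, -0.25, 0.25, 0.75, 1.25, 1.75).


Stanine boundaries: [-1.75, -1.25, -0.75, -0.25, 0.25, 0.75, 1.25, 1.75]
z = 0.19
Check each boundary:
  z >= -1.75 -> could be stanine 2
  z >= -1.25 -> could be stanine 3
  z >= -0.75 -> could be stanine 4
  z >= -0.25 -> could be stanine 5
  z < 0.25
  z < 0.75
  z < 1.25
  z < 1.75
Highest qualifying boundary gives stanine = 5

5


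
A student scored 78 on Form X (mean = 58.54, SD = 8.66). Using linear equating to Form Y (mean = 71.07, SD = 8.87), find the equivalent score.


slope = SD_Y / SD_X = 8.87 / 8.66 ~ 1.0242
intercept = mean_Y - slope * mean_X = 71.07 - (8.87 / 8.66) * 58.54 ~ 11.1104
Y = slope * X + intercept. To avoid rounding drift from the rounded slope/intercept, evaluate the equivalent form Y = mean_Y + SD_Y * (X - mean_X) / SD_X at full precision:
Y = 71.07 + 8.87 * (78 - 58.54) / 8.66
Y = 71.07 + 8.87 * 19.46 / 8.66
Y = 71.07 + 172.6102 / 8.66
Y = 71.07 + 19.9319
Y = 91.0019

91.0019


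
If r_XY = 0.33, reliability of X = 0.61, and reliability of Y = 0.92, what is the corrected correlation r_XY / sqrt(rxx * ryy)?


r_corrected = rxy / sqrt(rxx * ryy)
= 0.33 / sqrt(0.61 * 0.92)
= 0.33 / sqrt(0.5612)
= 0.33 / 0.749133
r_corrected = 0.4405

0.4405


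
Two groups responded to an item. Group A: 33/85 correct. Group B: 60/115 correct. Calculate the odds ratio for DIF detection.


Odds_A = 33/52 = 0.6346
Odds_B = 60/55 = 1.0909
OR = Odds_A / Odds_B = 0.6346 / 1.0909
Exactly, OR = (33 * 55) / (52 * 60) = 1815 / 3120
OR = 0.5817

0.5817


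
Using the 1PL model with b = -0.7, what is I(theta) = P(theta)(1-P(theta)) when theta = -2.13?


P = 1/(1+exp(-(-2.13--0.7))) = 0.1931
I = P*(1-P) = 0.1931 * 0.8069
I = 0.1558

0.1558


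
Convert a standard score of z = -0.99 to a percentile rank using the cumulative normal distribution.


CDF(z) = 0.5 * (1 + erf(z/sqrt(2)))
erf(-0.7) = -0.6778
CDF = 0.1611
Percentile rank = 0.1611 * 100 = 16.11

16.11


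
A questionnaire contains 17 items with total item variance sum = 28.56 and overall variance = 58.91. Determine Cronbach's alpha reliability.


alpha = (k/(k-1)) * (1 - sum(si^2)/s_total^2)
= (17/16) * (1 - 28.56/58.91)
alpha = 0.5474

0.5474


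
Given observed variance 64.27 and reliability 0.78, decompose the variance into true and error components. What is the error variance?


var_true = rxx * var_obs = 0.78 * 64.27 = 50.1306
var_error = var_obs - var_true
var_error = 64.27 - 50.1306
var_error = 14.1394

14.1394


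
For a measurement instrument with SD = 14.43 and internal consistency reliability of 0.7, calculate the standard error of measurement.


SEM = SD * sqrt(1 - rxx)
SEM = 14.43 * sqrt(1 - 0.7)
SEM = 14.43 * sqrt(0.3) = 14.43 * 0.547723
SEM = 7.9036

7.9036


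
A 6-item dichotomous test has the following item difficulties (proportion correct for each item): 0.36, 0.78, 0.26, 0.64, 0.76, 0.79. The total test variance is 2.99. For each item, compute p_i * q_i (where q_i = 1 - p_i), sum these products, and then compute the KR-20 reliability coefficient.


For each item, compute p_i * q_i:
  Item 1: 0.36 * 0.64 = 0.2304
  Item 2: 0.78 * 0.22 = 0.1716
  Item 3: 0.26 * 0.74 = 0.1924
  Item 4: 0.64 * 0.36 = 0.2304
  Item 5: 0.76 * 0.24 = 0.1824
  Item 6: 0.79 * 0.21 = 0.1659
Sum(p_i * q_i) = 0.2304 + 0.1716 + 0.1924 + 0.2304 + 0.1824 + 0.1659 = 1.1731
KR-20 = (k/(k-1)) * (1 - Sum(p_i*q_i) / Var_total)
= (6/5) * (1 - 1.1731/2.99)
= 1.2 * 0.6077
KR-20 = 0.7292

0.7292


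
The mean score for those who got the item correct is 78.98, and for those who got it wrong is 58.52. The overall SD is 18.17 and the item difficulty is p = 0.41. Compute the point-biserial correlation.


q = 1 - p = 0.59
rpb = ((M1 - M0) / SD) * sqrt(p * q)
rpb = ((78.98 - 58.52) / 18.17) * sqrt(0.41 * 0.59)
rpb = 0.5538

0.5538


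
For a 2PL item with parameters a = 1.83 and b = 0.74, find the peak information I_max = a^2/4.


For 2PL, max info at theta = b = 0.74
I_max = a^2 / 4 = 1.83^2 / 4
= 3.3489 / 4
I_max = 0.8372

0.8372


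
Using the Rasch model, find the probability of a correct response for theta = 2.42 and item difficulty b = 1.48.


theta - b = 2.42 - 1.48 = 0.94
exp(-(theta - b)) = exp(-0.94) = 0.3906
P = 1 / (1 + 0.3906)
P = 0.7191

0.7191


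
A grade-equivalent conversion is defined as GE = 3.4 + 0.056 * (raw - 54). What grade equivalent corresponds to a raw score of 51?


raw - median = 51 - 54 = -3
slope * diff = 0.056 * -3 = -0.168
GE = 3.4 + -0.168
GE = 3.232

3.232


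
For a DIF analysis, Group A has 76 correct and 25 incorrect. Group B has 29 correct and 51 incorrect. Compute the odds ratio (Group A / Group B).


Odds_A = 76/25 = 3.04
Odds_B = 29/51 = 0.5686
OR = Odds_A / Odds_B = 3.04 / 0.5686
Exactly, OR = (76 * 51) / (25 * 29) = 3876 / 725
OR = 5.3462

5.3462


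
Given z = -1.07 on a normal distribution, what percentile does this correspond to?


CDF(z) = 0.5 * (1 + erf(z/sqrt(2)))
erf(-0.7566) = -0.7154
CDF = 0.1423
Percentile rank = 0.1423 * 100 = 14.23

14.23


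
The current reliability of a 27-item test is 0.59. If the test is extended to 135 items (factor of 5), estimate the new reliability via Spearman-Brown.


r_new = (n * rxx) / (1 + (n-1) * rxx)
r_new = (5 * 0.59) / (1 + 4 * 0.59)
r_new = 2.95 / 3.36
r_new = 0.878

0.878


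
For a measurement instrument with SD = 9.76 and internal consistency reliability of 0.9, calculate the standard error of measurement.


SEM = SD * sqrt(1 - rxx)
SEM = 9.76 * sqrt(1 - 0.9)
SEM = 9.76 * sqrt(0.1) = 9.76 * 0.316228
SEM = 3.0864

3.0864


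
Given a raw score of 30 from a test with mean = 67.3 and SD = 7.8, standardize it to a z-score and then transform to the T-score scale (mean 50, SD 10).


z = (X - mean) / SD = (30 - 67.3) / 7.8
z = -37.3 / 7.8
z = -4.7821
T-score = T = 50 + 10z
Carry z at full precision (z = -37.3 / 7.8) into the conversion:
T-score = 50 + 10 * (-37.3 / 7.8) = 50 + -373 / 7.8
T-score = 50 + -47.8205
T-score = 2.1795

2.1795


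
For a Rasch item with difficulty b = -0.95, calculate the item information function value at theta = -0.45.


P = 1/(1+exp(-(-0.45--0.95))) = 0.6225
I = P*(1-P) = 0.6225 * 0.3775
I = 0.235

0.235


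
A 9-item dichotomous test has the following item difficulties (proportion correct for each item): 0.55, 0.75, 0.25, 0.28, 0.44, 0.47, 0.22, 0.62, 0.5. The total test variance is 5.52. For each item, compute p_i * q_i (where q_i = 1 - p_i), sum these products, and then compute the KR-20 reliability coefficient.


For each item, compute p_i * q_i:
  Item 1: 0.55 * 0.45 = 0.2475
  Item 2: 0.75 * 0.25 = 0.1875
  Item 3: 0.25 * 0.75 = 0.1875
  Item 4: 0.28 * 0.72 = 0.2016
  Item 5: 0.44 * 0.56 = 0.2464
  Item 6: 0.47 * 0.53 = 0.2491
  Item 7: 0.22 * 0.78 = 0.1716
  Item 8: 0.62 * 0.38 = 0.2356
  Item 9: 0.5 * 0.5 = 0.25
Sum(p_i * q_i) = 0.2475 + 0.1875 + 0.1875 + 0.2016 + 0.2464 + 0.2491 + 0.1716 + 0.2356 + 0.25 = 1.9768
KR-20 = (k/(k-1)) * (1 - Sum(p_i*q_i) / Var_total)
= (9/8) * (1 - 1.9768/5.52)
= 1.125 * 0.6419
KR-20 = 0.7221

0.7221


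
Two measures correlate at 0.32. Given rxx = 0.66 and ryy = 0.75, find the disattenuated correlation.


r_corrected = rxy / sqrt(rxx * ryy)
= 0.32 / sqrt(0.66 * 0.75)
= 0.32 / sqrt(0.495)
= 0.32 / 0.703562
r_corrected = 0.4548

0.4548


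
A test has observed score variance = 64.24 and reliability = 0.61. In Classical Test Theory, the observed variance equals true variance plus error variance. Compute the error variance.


var_true = rxx * var_obs = 0.61 * 64.24 = 39.1864
var_error = var_obs - var_true
var_error = 64.24 - 39.1864
var_error = 25.0536

25.0536


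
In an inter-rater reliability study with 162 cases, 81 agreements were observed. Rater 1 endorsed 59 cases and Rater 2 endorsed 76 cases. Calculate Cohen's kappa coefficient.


P_o = 81/162 = 0.5
P_e = (59*76 + 103*86) / 26244 = 0.508383
kappa = (P_o - P_e) / (1 - P_e)
kappa = (0.5 - 0.508383) / (1 - 0.508383)
kappa = -0.0171

-0.0171


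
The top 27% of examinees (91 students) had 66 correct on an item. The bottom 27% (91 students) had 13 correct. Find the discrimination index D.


p_upper = 66/91 = 0.7253
p_lower = 13/91 = 0.1429
D = 0.7253 - 0.1429 = 0.5824

0.5824


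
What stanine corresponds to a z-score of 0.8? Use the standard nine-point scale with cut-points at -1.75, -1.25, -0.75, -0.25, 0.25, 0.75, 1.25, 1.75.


Stanine boundaries: [-1.75, -1.25, -0.75, -0.25, 0.25, 0.75, 1.25, 1.75]
z = 0.8
Check each boundary:
  z >= -1.75 -> could be stanine 2
  z >= -1.25 -> could be stanine 3
  z >= -0.75 -> could be stanine 4
  z >= -0.25 -> could be stanine 5
  z >= 0.25 -> could be stanine 6
  z >= 0.75 -> could be stanine 7
  z < 1.25
  z < 1.75
Highest qualifying boundary gives stanine = 7

7


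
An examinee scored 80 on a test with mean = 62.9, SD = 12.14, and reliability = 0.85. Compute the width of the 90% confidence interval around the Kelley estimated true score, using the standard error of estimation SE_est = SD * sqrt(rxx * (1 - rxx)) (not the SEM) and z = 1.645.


True score estimate = 0.85*80 + 0.15*62.9 = 77.435
SE_est = SD * sqrt(rxx * (1 - rxx)) = 12.14 * sqrt(0.85 * 0.15) = 12.14 * sqrt(0.1275) = 4.334847
CI = T_est +/- z * SE_est, so width = 2 * z * SE_est = 2 * 1.645 * 4.334847
Width = 14.2616

14.2616


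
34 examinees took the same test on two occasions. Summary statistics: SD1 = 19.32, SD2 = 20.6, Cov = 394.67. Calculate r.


r = cov(X,Y) / (SD_X * SD_Y)
r = 394.67 / (19.32 * 20.6)
r = 394.67 / 397.992
r = 0.9917

0.9917


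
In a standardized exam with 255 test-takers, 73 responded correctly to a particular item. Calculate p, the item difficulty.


Item difficulty p = number correct / total examinees
p = 73 / 255
p = 0.2863

0.2863


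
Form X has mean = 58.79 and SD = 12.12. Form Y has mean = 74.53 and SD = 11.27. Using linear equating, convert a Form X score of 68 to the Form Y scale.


slope = SD_Y / SD_X = 11.27 / 12.12 ~ 0.9299
intercept = mean_Y - slope * mean_X = 74.53 - (11.27 / 12.12) * 58.79 ~ 19.8631
Y = slope * X + intercept. To avoid rounding drift from the rounded slope/intercept, evaluate the equivalent form Y = mean_Y + SD_Y * (X - mean_X) / SD_X at full precision:
Y = 74.53 + 11.27 * (68 - 58.79) / 12.12
Y = 74.53 + 11.27 * 9.21 / 12.12
Y = 74.53 + 103.7967 / 12.12
Y = 74.53 + 8.5641
Y = 83.0941

83.0941


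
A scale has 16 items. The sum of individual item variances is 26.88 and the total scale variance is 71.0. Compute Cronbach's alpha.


alpha = (k/(k-1)) * (1 - sum(si^2)/s_total^2)
= (16/15) * (1 - 26.88/71.0)
alpha = 0.6628

0.6628


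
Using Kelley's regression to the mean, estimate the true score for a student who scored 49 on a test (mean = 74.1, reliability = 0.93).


T_est = rxx * X + (1 - rxx) * mean
T_est = 0.93 * 49 + 0.07 * 74.1
T_est = 45.57 + 5.187
T_est = 50.757

50.757


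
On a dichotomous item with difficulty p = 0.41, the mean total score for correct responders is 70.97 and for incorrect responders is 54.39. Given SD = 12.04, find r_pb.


q = 1 - p = 0.59
rpb = ((M1 - M0) / SD) * sqrt(p * q)
rpb = ((70.97 - 54.39) / 12.04) * sqrt(0.41 * 0.59)
rpb = 0.6773

0.6773


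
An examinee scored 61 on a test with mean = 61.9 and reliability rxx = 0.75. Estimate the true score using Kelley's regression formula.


T_est = rxx * X + (1 - rxx) * mean
T_est = 0.75 * 61 + 0.25 * 61.9
T_est = 45.75 + 15.475
T_est = 61.225

61.225


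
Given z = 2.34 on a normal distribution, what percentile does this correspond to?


CDF(z) = 0.5 * (1 + erf(z/sqrt(2)))
erf(1.6546) = 0.9807
CDF = 0.9904
Percentile rank = 0.9904 * 100 = 99.04

99.04


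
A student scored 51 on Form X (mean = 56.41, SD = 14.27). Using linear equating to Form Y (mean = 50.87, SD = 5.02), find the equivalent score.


slope = SD_Y / SD_X = 5.02 / 14.27 ~ 0.3518
intercept = mean_Y - slope * mean_X = 50.87 - (5.02 / 14.27) * 56.41 ~ 31.0257
Y = slope * X + intercept. To avoid rounding drift from the rounded slope/intercept, evaluate the equivalent form Y = mean_Y + SD_Y * (X - mean_X) / SD_X at full precision:
Y = 50.87 + 5.02 * (51 - 56.41) / 14.27
Y = 50.87 - 5.02 * 5.41 / 14.27
Y = 50.87 - 27.1582 / 14.27
Y = 50.87 - 1.9032
Y = 48.9668

48.9668


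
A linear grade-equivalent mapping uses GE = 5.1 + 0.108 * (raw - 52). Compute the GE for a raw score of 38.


raw - median = 38 - 52 = -14
slope * diff = 0.108 * -14 = -1.512
GE = 5.1 + -1.512
GE = 3.588

3.588


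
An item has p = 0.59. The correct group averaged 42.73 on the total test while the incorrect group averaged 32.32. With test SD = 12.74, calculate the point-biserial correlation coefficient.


q = 1 - p = 0.41
rpb = ((M1 - M0) / SD) * sqrt(p * q)
rpb = ((42.73 - 32.32) / 12.74) * sqrt(0.59 * 0.41)
rpb = 0.4019

0.4019


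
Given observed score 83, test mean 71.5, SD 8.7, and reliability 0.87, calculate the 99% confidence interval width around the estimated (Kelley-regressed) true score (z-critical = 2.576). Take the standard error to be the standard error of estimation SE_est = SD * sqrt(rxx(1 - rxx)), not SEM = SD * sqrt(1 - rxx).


True score estimate = 0.87*83 + 0.13*71.5 = 81.505
SE_est = SD * sqrt(rxx * (1 - rxx)) = 8.7 * sqrt(0.87 * 0.13) = 8.7 * sqrt(0.1131) = 2.92584
CI = T_est +/- z * SE_est, so width = 2 * z * SE_est = 2 * 2.576 * 2.92584
Width = 15.0739

15.0739


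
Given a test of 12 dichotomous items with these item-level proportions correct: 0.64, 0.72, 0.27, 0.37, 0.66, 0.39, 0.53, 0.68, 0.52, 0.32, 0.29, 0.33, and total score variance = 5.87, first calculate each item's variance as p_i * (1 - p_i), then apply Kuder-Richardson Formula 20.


For each item, compute p_i * q_i:
  Item 1: 0.64 * 0.36 = 0.2304
  Item 2: 0.72 * 0.28 = 0.2016
  Item 3: 0.27 * 0.73 = 0.1971
  Item 4: 0.37 * 0.63 = 0.2331
  Item 5: 0.66 * 0.34 = 0.2244
  Item 6: 0.39 * 0.61 = 0.2379
  Item 7: 0.53 * 0.47 = 0.2491
  Item 8: 0.68 * 0.32 = 0.2176
  Item 9: 0.52 * 0.48 = 0.2496
  Item 10: 0.32 * 0.68 = 0.2176
  Item 11: 0.29 * 0.71 = 0.2059
  Item 12: 0.33 * 0.67 = 0.2211
Sum(p_i * q_i) = 0.2304 + 0.2016 + 0.1971 + 0.2331 + 0.2244 + 0.2379 + 0.2491 + 0.2176 + 0.2496 + 0.2176 + 0.2059 + 0.2211 = 2.6854
KR-20 = (k/(k-1)) * (1 - Sum(p_i*q_i) / Var_total)
= (12/11) * (1 - 2.6854/5.87)
= 1.0909 * 0.5425
KR-20 = 0.5918

0.5918


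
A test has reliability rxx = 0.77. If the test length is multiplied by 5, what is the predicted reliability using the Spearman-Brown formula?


r_new = (n * rxx) / (1 + (n-1) * rxx)
r_new = (5 * 0.77) / (1 + 4 * 0.77)
r_new = 3.85 / 4.08
r_new = 0.9436

0.9436


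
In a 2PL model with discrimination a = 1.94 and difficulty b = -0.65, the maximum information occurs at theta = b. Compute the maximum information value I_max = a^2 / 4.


For 2PL, max info at theta = b = -0.65
I_max = a^2 / 4 = 1.94^2 / 4
= 3.7636 / 4
I_max = 0.9409

0.9409


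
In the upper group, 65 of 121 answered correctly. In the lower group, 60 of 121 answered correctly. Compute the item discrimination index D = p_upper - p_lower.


p_upper = 65/121 = 0.5372
p_lower = 60/121 = 0.4959
D = 0.5372 - 0.4959 = 0.0413

0.0413


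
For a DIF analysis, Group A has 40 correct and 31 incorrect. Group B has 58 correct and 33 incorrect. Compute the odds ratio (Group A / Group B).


Odds_A = 40/31 = 1.2903
Odds_B = 58/33 = 1.7576
OR = Odds_A / Odds_B = 1.2903 / 1.7576
Exactly, OR = (40 * 33) / (31 * 58) = 1320 / 1798
OR = 0.7341

0.7341


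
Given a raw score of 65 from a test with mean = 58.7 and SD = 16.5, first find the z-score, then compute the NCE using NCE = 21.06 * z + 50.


z = (X - mean) / SD = (65 - 58.7) / 16.5
z = 6.3 / 16.5
z = 0.3818
NCE = NCE = 21.06z + 50
Carry z at full precision (z = 6.3 / 16.5) into the conversion:
NCE = 21.06 * (6.3 / 16.5) + 50 = 132.678 / 16.5 + 50
NCE = 8.0411 + 50
NCE = 58.0411

58.0411


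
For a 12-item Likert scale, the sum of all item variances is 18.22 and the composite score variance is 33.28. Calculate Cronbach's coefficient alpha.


alpha = (k/(k-1)) * (1 - sum(si^2)/s_total^2)
= (12/11) * (1 - 18.22/33.28)
alpha = 0.4937

0.4937


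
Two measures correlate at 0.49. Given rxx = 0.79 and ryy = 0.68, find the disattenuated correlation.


r_corrected = rxy / sqrt(rxx * ryy)
= 0.49 / sqrt(0.79 * 0.68)
= 0.49 / sqrt(0.5372)
= 0.49 / 0.732939
r_corrected = 0.6685

0.6685


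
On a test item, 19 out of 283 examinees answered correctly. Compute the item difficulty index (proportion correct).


Item difficulty p = number correct / total examinees
p = 19 / 283
p = 0.0671

0.0671


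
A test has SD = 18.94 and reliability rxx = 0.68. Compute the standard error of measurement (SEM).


SEM = SD * sqrt(1 - rxx)
SEM = 18.94 * sqrt(1 - 0.68)
SEM = 18.94 * sqrt(0.32) = 18.94 * 0.565685
SEM = 10.7141

10.7141


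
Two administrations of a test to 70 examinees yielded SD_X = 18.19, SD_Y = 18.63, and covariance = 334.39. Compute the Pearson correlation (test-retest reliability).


r = cov(X,Y) / (SD_X * SD_Y)
r = 334.39 / (18.19 * 18.63)
r = 334.39 / 338.8797
r = 0.9868

0.9868


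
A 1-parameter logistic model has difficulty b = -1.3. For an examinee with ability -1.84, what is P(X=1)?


theta - b = -1.84 - -1.3 = -0.54
exp(-(theta - b)) = exp(0.54) = 1.716
P = 1 / (1 + 1.716)
P = 0.3682

0.3682


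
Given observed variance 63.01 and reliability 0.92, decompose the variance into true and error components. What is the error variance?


var_true = rxx * var_obs = 0.92 * 63.01 = 57.9692
var_error = var_obs - var_true
var_error = 63.01 - 57.9692
var_error = 5.0408

5.0408


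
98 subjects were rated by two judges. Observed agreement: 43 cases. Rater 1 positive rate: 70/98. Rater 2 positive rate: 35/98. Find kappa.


P_o = 43/98 = 0.438776
P_e = (70*35 + 28*63) / 9604 = 0.438776
kappa = (P_o - P_e) / (1 - P_e)
kappa = (0.438776 - 0.438776) / (1 - 0.438776)
kappa = 0.0

0.0


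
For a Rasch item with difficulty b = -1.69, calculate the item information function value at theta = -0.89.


P = 1/(1+exp(-(-0.89--1.69))) = 0.69
I = P*(1-P) = 0.69 * 0.31
I = 0.2139

0.2139


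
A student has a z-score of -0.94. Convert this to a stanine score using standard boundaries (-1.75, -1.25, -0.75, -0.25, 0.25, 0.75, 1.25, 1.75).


Stanine boundaries: [-1.75, -1.25, -0.75, -0.25, 0.25, 0.75, 1.25, 1.75]
z = -0.94
Check each boundary:
  z >= -1.75 -> could be stanine 2
  z >= -1.25 -> could be stanine 3
  z < -0.75
  z < -0.25
  z < 0.25
  z < 0.75
  z < 1.25
  z < 1.75
Highest qualifying boundary gives stanine = 3

3


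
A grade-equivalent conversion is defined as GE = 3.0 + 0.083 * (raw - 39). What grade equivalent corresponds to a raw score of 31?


raw - median = 31 - 39 = -8
slope * diff = 0.083 * -8 = -0.664
GE = 3.0 + -0.664
GE = 2.336

2.336


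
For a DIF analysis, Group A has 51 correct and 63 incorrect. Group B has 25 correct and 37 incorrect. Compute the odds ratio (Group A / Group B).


Odds_A = 51/63 = 0.8095
Odds_B = 25/37 = 0.6757
OR = Odds_A / Odds_B = 0.8095 / 0.6757
Exactly, OR = (51 * 37) / (63 * 25) = 1887 / 1575
OR = 1.1981

1.1981


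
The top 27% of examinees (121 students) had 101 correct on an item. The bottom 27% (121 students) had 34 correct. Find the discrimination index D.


p_upper = 101/121 = 0.8347
p_lower = 34/121 = 0.281
D = 0.8347 - 0.281 = 0.5537

0.5537


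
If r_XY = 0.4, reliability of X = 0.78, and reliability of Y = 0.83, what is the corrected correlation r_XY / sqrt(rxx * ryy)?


r_corrected = rxy / sqrt(rxx * ryy)
= 0.4 / sqrt(0.78 * 0.83)
= 0.4 / sqrt(0.6474)
= 0.4 / 0.804612
r_corrected = 0.4971

0.4971


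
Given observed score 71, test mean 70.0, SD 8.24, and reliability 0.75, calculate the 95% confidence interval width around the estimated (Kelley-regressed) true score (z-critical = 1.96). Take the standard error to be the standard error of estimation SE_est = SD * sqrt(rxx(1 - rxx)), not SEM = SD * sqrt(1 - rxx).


True score estimate = 0.75*71 + 0.25*70.0 = 70.75
SE_est = SD * sqrt(rxx * (1 - rxx)) = 8.24 * sqrt(0.75 * 0.25) = 8.24 * sqrt(0.1875) = 3.568025
CI = T_est +/- z * SE_est, so width = 2 * z * SE_est = 2 * 1.96 * 3.568025
Width = 13.9867

13.9867


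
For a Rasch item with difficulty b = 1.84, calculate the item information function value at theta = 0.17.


P = 1/(1+exp(-(0.17-1.84))) = 0.1584
I = P*(1-P) = 0.1584 * 0.8416
I = 0.1333

0.1333


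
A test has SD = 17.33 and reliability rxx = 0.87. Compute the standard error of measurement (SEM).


SEM = SD * sqrt(1 - rxx)
SEM = 17.33 * sqrt(1 - 0.87)
SEM = 17.33 * sqrt(0.13) = 17.33 * 0.360555
SEM = 6.2484

6.2484


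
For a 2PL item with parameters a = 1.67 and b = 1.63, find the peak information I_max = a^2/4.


For 2PL, max info at theta = b = 1.63
I_max = a^2 / 4 = 1.67^2 / 4
= 2.7889 / 4
I_max = 0.6972

0.6972


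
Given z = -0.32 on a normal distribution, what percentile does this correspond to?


CDF(z) = 0.5 * (1 + erf(z/sqrt(2)))
erf(-0.2263) = -0.251
CDF = 0.3745
Percentile rank = 0.3745 * 100 = 37.45

37.45


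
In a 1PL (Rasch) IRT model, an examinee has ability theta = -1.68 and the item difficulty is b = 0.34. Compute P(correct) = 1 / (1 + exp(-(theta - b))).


theta - b = -1.68 - 0.34 = -2.02
exp(-(theta - b)) = exp(2.02) = 7.5383
P = 1 / (1 + 7.5383)
P = 0.1171

0.1171


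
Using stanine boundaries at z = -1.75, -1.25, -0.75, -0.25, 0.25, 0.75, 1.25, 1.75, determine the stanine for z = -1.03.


Stanine boundaries: [-1.75, -1.25, -0.75, -0.25, 0.25, 0.75, 1.25, 1.75]
z = -1.03
Check each boundary:
  z >= -1.75 -> could be stanine 2
  z >= -1.25 -> could be stanine 3
  z < -0.75
  z < -0.25
  z < 0.25
  z < 0.75
  z < 1.25
  z < 1.75
Highest qualifying boundary gives stanine = 3

3


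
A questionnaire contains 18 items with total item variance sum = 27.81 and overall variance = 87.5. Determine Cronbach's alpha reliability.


alpha = (k/(k-1)) * (1 - sum(si^2)/s_total^2)
= (18/17) * (1 - 27.81/87.5)
alpha = 0.7223

0.7223


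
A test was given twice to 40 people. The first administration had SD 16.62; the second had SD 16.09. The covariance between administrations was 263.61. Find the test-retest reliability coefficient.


r = cov(X,Y) / (SD_X * SD_Y)
r = 263.61 / (16.62 * 16.09)
r = 263.61 / 267.4158
r = 0.9858

0.9858


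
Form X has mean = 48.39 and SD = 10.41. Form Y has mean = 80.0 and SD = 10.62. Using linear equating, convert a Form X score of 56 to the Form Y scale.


slope = SD_Y / SD_X = 10.62 / 10.41 ~ 1.0202
intercept = mean_Y - slope * mean_X = 80.0 - (10.62 / 10.41) * 48.39 ~ 30.6338
Y = slope * X + intercept. To avoid rounding drift from the rounded slope/intercept, evaluate the equivalent form Y = mean_Y + SD_Y * (X - mean_X) / SD_X at full precision:
Y = 80.0 + 10.62 * (56 - 48.39) / 10.41
Y = 80.0 + 10.62 * 7.61 / 10.41
Y = 80.0 + 80.8182 / 10.41
Y = 80.0 + 7.7635
Y = 87.7635

87.7635


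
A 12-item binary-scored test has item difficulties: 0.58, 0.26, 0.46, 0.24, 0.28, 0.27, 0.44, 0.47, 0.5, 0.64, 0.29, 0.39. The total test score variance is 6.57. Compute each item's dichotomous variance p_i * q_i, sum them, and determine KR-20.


For each item, compute p_i * q_i:
  Item 1: 0.58 * 0.42 = 0.2436
  Item 2: 0.26 * 0.74 = 0.1924
  Item 3: 0.46 * 0.54 = 0.2484
  Item 4: 0.24 * 0.76 = 0.1824
  Item 5: 0.28 * 0.72 = 0.2016
  Item 6: 0.27 * 0.73 = 0.1971
  Item 7: 0.44 * 0.56 = 0.2464
  Item 8: 0.47 * 0.53 = 0.2491
  Item 9: 0.5 * 0.5 = 0.25
  Item 10: 0.64 * 0.36 = 0.2304
  Item 11: 0.29 * 0.71 = 0.2059
  Item 12: 0.39 * 0.61 = 0.2379
Sum(p_i * q_i) = 0.2436 + 0.1924 + 0.2484 + 0.1824 + 0.2016 + 0.1971 + 0.2464 + 0.2491 + 0.25 + 0.2304 + 0.2059 + 0.2379 = 2.6852
KR-20 = (k/(k-1)) * (1 - Sum(p_i*q_i) / Var_total)
= (12/11) * (1 - 2.6852/6.57)
= 1.0909 * 0.5913
KR-20 = 0.645

0.645


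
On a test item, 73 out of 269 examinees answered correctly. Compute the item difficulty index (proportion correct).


Item difficulty p = number correct / total examinees
p = 73 / 269
p = 0.2714

0.2714


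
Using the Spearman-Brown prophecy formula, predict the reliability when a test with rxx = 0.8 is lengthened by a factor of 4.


r_new = (n * rxx) / (1 + (n-1) * rxx)
r_new = (4 * 0.8) / (1 + 3 * 0.8)
r_new = 3.2 / 3.4
r_new = 0.9412

0.9412


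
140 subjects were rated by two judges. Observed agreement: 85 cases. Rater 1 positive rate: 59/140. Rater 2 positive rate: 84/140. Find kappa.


P_o = 85/140 = 0.607143
P_e = (59*84 + 81*56) / 19600 = 0.484286
kappa = (P_o - P_e) / (1 - P_e)
kappa = (0.607143 - 0.484286) / (1 - 0.484286)
kappa = 0.2382

0.2382


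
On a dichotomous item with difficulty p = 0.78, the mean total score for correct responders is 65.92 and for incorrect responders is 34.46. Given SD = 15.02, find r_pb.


q = 1 - p = 0.22
rpb = ((M1 - M0) / SD) * sqrt(p * q)
rpb = ((65.92 - 34.46) / 15.02) * sqrt(0.78 * 0.22)
rpb = 0.8677

0.8677


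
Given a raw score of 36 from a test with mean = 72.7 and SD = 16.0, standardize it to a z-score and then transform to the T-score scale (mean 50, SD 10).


z = (X - mean) / SD = (36 - 72.7) / 16.0
z = -36.7 / 16.0
z = -2.2938
T-score = T = 50 + 10z
Carry z at full precision (z = -36.7 / 16.0) into the conversion:
T-score = 50 + 10 * (-36.7 / 16.0) = 50 + -367 / 16.0
T-score = 50 + -22.9375
T-score = 27.0625

27.0625


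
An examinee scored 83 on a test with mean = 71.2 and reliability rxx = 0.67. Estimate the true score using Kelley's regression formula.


T_est = rxx * X + (1 - rxx) * mean
T_est = 0.67 * 83 + 0.33 * 71.2
T_est = 55.61 + 23.496
T_est = 79.106

79.106


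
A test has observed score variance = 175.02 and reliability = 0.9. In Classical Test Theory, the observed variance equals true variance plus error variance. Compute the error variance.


var_true = rxx * var_obs = 0.9 * 175.02 = 157.518
var_error = var_obs - var_true
var_error = 175.02 - 157.518
var_error = 17.502

17.502


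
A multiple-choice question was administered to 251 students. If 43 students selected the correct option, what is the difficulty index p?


Item difficulty p = number correct / total examinees
p = 43 / 251
p = 0.1713

0.1713


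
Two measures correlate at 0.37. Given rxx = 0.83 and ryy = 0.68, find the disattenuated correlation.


r_corrected = rxy / sqrt(rxx * ryy)
= 0.37 / sqrt(0.83 * 0.68)
= 0.37 / sqrt(0.5644)
= 0.37 / 0.751266
r_corrected = 0.4925

0.4925


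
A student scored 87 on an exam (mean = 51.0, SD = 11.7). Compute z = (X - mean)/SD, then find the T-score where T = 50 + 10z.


z = (X - mean) / SD = (87 - 51.0) / 11.7
z = 36.0 / 11.7
z = 3.0769
T-score = T = 50 + 10z
Carry z at full precision (z = 36.0 / 11.7) into the conversion:
T-score = 50 + 10 * (36.0 / 11.7) = 50 + 360 / 11.7
T-score = 50 + 30.7692
T-score = 80.7692

80.7692


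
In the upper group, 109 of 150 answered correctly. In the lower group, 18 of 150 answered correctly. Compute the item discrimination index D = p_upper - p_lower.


p_upper = 109/150 = 0.7267
p_lower = 18/150 = 0.12
D = 0.7267 - 0.12 = 0.6067

0.6067


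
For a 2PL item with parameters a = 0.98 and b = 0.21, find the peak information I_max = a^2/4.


For 2PL, max info at theta = b = 0.21
I_max = a^2 / 4 = 0.98^2 / 4
= 0.9604 / 4
I_max = 0.2401

0.2401


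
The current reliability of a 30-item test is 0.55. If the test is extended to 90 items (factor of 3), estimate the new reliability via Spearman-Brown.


r_new = (n * rxx) / (1 + (n-1) * rxx)
r_new = (3 * 0.55) / (1 + 2 * 0.55)
r_new = 1.65 / 2.1
r_new = 0.7857

0.7857
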